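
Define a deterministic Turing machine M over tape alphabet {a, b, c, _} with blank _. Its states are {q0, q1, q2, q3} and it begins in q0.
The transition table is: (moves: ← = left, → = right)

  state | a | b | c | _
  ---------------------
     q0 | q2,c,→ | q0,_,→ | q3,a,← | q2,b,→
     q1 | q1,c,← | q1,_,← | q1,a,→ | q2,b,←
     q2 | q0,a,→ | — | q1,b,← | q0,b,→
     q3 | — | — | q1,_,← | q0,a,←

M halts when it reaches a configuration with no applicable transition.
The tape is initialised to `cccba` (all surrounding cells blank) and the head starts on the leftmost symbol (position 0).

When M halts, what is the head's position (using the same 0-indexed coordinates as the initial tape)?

q0 | ____[c]ccba   read c → write a, move ←, go to q3
q3 | ___[_]accba   read _ → write a, move ←, go to q0
q0 | __[_]aaccba   read _ → write b, move →, go to q2
q2 | __b[a]accba   read a → write a, move →, go to q0
q0 | __ba[a]ccba   read a → write c, move →, go to q2
q2 | __bac[c]cba   read c → write b, move ←, go to q1
q1 | __ba[c]bcba   read c → write a, move →, go to q1
q1 | __baa[b]cba   read b → write _, move ←, go to q1
q1 | __ba[a]_cba   read a → write c, move ←, go to q1
q1 | __b[a]c_cba   read a → write c, move ←, go to q1
q1 | __[b]cc_cba   read b → write _, move ←, go to q1
q1 | _[_]_cc_cba   read _ → write b, move ←, go to q2
q2 | [_]b_cc_cba   read _ → write b, move →, go to q0
q0 | b[b]_cc_cba   read b → write _, move →, go to q0
q0 | b_[_]cc_cba   read _ → write b, move →, go to q2
q2 | b_b[c]c_cba   read c → write b, move ←, go to q1
q1 | b_[b]bc_cba   read b → write _, move ←, go to q1
q1 | b[_]_bc_cba   read _ → write b, move ←, go to q2
q2 | [b]b_bc_cba
At halt the head is at cell -4.

-4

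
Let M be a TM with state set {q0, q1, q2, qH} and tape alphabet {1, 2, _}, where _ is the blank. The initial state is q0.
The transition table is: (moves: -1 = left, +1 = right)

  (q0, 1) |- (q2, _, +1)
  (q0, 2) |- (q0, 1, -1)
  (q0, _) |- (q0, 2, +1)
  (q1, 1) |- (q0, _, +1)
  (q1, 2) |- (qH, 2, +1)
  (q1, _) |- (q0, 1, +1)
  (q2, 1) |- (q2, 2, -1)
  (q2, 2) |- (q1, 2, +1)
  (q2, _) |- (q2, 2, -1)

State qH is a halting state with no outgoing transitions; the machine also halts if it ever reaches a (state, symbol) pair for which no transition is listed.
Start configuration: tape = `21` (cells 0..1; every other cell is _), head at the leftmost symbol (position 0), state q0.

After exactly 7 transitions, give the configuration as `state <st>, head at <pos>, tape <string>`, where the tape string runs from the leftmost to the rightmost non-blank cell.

q0 | _[2]1   read 2 → write 1, move -1, go to q0
q0 | [_]11   read _ → write 2, move +1, go to q0
q0 | 2[1]1   read 1 → write _, move +1, go to q2
q2 | 2_[1]   read 1 → write 2, move -1, go to q2
q2 | 2[_]2   read _ → write 2, move -1, go to q2
q2 | [2]22   read 2 → write 2, move +1, go to q1
q1 | 2[2]2   read 2 → write 2, move +1, go to qH
qH | 22[2]
After 7 steps: state qH, head at 1, tape 222.

state qH, head at 1, tape 222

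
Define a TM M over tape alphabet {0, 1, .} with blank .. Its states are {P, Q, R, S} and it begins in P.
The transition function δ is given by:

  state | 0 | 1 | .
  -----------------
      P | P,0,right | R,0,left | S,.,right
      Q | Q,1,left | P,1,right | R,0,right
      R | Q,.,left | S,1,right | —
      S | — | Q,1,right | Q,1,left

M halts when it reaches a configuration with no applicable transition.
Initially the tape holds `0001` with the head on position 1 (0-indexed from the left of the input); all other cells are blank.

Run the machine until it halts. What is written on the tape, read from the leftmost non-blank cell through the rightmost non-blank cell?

state=P head=1 tape=.0[0]01   (P,0)→(P,0,right)
state=P head=2 tape=.00[0]1   (P,0)→(P,0,right)
state=P head=3 tape=.000[1]   (P,1)→(R,0,left)
state=R head=2 tape=.00[0]0   (R,0)→(Q,.,left)
state=Q head=1 tape=.0[0].0   (Q,0)→(Q,1,left)
state=Q head=0 tape=.[0]1.0   (Q,0)→(Q,1,left)
state=Q head=-1 tape=[.]11.0   (Q,.)→(R,0,right)
state=R head=0 tape=0[1]1.0   (R,1)→(S,1,right)
state=S head=1 tape=01[1].0   (S,1)→(Q,1,right)
state=Q head=2 tape=011[.]0   (Q,.)→(R,0,right)
state=R head=3 tape=0110[0]   (R,0)→(Q,.,left)
state=Q head=2 tape=011[0].   (Q,0)→(Q,1,left)
state=Q head=1 tape=01[1]1.   (Q,1)→(P,1,right)
state=P head=2 tape=011[1].   (P,1)→(R,0,left)
state=R head=1 tape=01[1]0.   (R,1)→(S,1,right)
state=S head=2 tape=011[0].
The non-blank tape span at halt is 0110.

0110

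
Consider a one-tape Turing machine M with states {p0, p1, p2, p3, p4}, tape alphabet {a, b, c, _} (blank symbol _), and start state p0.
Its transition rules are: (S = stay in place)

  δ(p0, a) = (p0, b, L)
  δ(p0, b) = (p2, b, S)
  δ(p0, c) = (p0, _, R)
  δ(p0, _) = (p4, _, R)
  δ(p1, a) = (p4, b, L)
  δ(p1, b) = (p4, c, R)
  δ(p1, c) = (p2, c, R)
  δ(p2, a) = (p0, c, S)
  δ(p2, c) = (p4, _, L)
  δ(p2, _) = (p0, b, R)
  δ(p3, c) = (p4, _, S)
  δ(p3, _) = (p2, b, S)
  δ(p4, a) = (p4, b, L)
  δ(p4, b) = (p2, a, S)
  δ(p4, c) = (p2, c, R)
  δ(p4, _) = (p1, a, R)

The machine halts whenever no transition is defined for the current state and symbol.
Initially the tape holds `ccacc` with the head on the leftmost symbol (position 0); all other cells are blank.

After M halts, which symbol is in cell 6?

a

p0 | [c]cacc___   read c → write _, move R, go to p0
p0 | _[c]acc___   read c → write _, move R, go to p0
p0 | __[a]cc___   read a → write b, move L, go to p0
p0 | _[_]bcc___   read _ → write _, move R, go to p4
p4 | __[b]cc___   read b → write a, move S, go to p2
p2 | __[a]cc___   read a → write c, move S, go to p0
p0 | __[c]cc___   read c → write _, move R, go to p0
p0 | ___[c]c___   read c → write _, move R, go to p0
p0 | ____[c]___   read c → write _, move R, go to p0
p0 | _____[_]__   read _ → write _, move R, go to p4
p4 | ______[_]_   read _ → write a, move R, go to p1
p1 | ______a[_]
Cell 6 holds a when M halts.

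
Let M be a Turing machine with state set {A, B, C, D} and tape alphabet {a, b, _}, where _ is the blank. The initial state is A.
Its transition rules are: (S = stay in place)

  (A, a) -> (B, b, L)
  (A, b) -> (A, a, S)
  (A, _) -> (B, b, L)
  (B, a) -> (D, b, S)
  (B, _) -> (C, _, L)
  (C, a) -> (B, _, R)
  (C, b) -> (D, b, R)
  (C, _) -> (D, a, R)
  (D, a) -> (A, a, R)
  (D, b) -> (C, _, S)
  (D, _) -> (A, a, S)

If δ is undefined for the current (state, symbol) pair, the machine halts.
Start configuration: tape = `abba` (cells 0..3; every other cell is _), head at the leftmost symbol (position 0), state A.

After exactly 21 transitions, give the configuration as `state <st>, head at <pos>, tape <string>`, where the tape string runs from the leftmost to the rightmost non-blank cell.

A | __[a]bba_   read a → write b, move L, go to B
B | _[_]bbba_   read _ → write _, move L, go to C
C | [_]_bbba_   read _ → write a, move R, go to D
D | a[_]bbba_   read _ → write a, move S, go to A
A | a[a]bbba_   read a → write b, move L, go to B
B | [a]bbbba_   read a → write b, move S, go to D
D | [b]bbbba_   read b → write _, move S, go to C
C | [_]bbbba_   read _ → write a, move R, go to D
D | a[b]bbba_   read b → write _, move S, go to C
C | a[_]bbba_   read _ → write a, move R, go to D
D | aa[b]bba_   read b → write _, move S, go to C
C | aa[_]bba_   read _ → write a, move R, go to D
D | aaa[b]ba_   read b → write _, move S, go to C
C | aaa[_]ba_   read _ → write a, move R, go to D
D | aaaa[b]a_   read b → write _, move S, go to C
C | aaaa[_]a_   read _ → write a, move R, go to D
D | aaaaa[a]_   read a → write a, move R, go to A
A | aaaaaa[_]   read _ → write b, move L, go to B
B | aaaaa[a]b   read a → write b, move S, go to D
D | aaaaa[b]b   read b → write _, move S, go to C
C | aaaaa[_]b   read _ → write a, move R, go to D
D | aaaaaa[b]
After 21 steps: state D, head at 4, tape aaaaaab.

state D, head at 4, tape aaaaaab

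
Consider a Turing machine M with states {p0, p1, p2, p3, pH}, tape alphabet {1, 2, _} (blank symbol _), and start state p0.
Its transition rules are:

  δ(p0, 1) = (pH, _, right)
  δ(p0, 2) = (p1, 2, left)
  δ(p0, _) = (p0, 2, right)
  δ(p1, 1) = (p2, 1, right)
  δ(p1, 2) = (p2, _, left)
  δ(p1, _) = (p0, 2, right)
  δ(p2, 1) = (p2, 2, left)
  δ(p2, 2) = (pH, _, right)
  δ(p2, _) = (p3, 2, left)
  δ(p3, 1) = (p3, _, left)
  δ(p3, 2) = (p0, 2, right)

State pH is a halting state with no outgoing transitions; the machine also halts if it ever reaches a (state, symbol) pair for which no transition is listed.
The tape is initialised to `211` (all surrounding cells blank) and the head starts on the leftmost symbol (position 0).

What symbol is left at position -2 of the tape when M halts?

2

state=p0 head=0 tape=___[2]11   (p0,2)→(p1,2,left)
state=p1 head=-1 tape=__[_]211   (p1,_)→(p0,2,right)
state=p0 head=0 tape=__2[2]11   (p0,2)→(p1,2,left)
state=p1 head=-1 tape=__[2]211   (p1,2)→(p2,_,left)
state=p2 head=-2 tape=_[_]_211   (p2,_)→(p3,2,left)
state=p3 head=-3 tape=[_]2_211
Cell -2 holds 2 when M halts.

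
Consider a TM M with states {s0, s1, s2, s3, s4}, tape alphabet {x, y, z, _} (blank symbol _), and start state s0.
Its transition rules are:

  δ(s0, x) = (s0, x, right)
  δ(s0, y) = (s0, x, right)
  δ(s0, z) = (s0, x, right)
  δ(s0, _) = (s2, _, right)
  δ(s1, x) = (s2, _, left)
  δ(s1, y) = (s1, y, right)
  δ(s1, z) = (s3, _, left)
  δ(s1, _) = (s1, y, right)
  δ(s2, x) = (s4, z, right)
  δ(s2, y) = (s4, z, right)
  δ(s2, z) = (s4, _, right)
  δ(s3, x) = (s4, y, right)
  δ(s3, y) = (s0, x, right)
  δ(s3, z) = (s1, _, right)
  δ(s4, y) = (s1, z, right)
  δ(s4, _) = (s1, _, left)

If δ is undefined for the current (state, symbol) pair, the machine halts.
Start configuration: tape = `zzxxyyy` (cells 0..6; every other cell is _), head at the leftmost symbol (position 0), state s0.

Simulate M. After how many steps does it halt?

s0 | [z]zxxyyy__   read z → write x, move right, go to s0
s0 | x[z]xxyyy__   read z → write x, move right, go to s0
s0 | xx[x]xyyy__   read x → write x, move right, go to s0
s0 | xxx[x]yyy__   read x → write x, move right, go to s0
s0 | xxxx[y]yy__   read y → write x, move right, go to s0
s0 | xxxxx[y]y__   read y → write x, move right, go to s0
s0 | xxxxxx[y]__   read y → write x, move right, go to s0
s0 | xxxxxxx[_]_   read _ → write _, move right, go to s2
s2 | xxxxxxx_[_]
M halts after 8 transitions.

8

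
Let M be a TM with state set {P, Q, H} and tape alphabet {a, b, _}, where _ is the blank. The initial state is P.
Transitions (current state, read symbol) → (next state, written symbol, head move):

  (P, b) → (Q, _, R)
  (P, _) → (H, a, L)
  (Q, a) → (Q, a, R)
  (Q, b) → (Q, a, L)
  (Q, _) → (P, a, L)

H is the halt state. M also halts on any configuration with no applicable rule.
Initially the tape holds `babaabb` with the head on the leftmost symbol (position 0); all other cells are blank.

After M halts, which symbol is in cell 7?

a

P | [b]abaabb_   read b → write _, move R, go to Q
Q | _[a]baabb_   read a → write a, move R, go to Q
Q | _a[b]aabb_   read b → write a, move L, go to Q
Q | _[a]aaabb_   read a → write a, move R, go to Q
Q | _a[a]aabb_   read a → write a, move R, go to Q
Q | _aa[a]abb_   read a → write a, move R, go to Q
Q | _aaa[a]bb_   read a → write a, move R, go to Q
Q | _aaaa[b]b_   read b → write a, move L, go to Q
Q | _aaa[a]ab_   read a → write a, move R, go to Q
Q | _aaaa[a]b_   read a → write a, move R, go to Q
Q | _aaaaa[b]_   read b → write a, move L, go to Q
Q | _aaaa[a]a_   read a → write a, move R, go to Q
Q | _aaaaa[a]_   read a → write a, move R, go to Q
Q | _aaaaaa[_]   read _ → write a, move L, go to P
P | _aaaaa[a]a
Cell 7 holds a when M halts.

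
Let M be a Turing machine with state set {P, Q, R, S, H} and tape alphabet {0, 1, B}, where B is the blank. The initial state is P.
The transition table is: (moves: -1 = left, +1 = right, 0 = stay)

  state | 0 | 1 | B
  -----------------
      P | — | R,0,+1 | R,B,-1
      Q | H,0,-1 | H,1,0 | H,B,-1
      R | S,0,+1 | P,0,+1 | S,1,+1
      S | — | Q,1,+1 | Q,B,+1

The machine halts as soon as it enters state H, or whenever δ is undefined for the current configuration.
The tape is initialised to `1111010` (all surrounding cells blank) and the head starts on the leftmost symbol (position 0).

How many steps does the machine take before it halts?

4

state=P head=0 tape=[1]111010   (P,1)→(R,0,+1)
state=R head=1 tape=0[1]11010   (R,1)→(P,0,+1)
state=P head=2 tape=00[1]1010   (P,1)→(R,0,+1)
state=R head=3 tape=000[1]010   (R,1)→(P,0,+1)
state=P head=4 tape=0000[0]10
M halts after 4 transitions.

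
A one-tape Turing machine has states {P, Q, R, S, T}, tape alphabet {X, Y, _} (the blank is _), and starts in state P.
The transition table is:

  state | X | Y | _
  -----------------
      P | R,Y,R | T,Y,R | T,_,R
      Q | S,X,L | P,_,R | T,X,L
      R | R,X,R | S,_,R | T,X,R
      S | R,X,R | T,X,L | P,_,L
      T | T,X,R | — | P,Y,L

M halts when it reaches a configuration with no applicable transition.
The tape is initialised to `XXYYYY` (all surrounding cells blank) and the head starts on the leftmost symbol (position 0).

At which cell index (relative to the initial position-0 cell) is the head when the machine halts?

8

P | [X]XYYYY___   read X → write Y, move R, go to R
R | Y[X]YYYY___   read X → write X, move R, go to R
R | YX[Y]YYY___   read Y → write _, move R, go to S
S | YX_[Y]YY___   read Y → write X, move L, go to T
T | YX[_]XYY___   read _ → write Y, move L, go to P
P | Y[X]YXYY___   read X → write Y, move R, go to R
R | YY[Y]XYY___   read Y → write _, move R, go to S
S | YY_[X]YY___   read X → write X, move R, go to R
R | YY_X[Y]Y___   read Y → write _, move R, go to S
S | YY_X_[Y]___   read Y → write X, move L, go to T
T | YY_X[_]X___   read _ → write Y, move L, go to P
P | YY_[X]YX___   read X → write Y, move R, go to R
R | YY_Y[Y]X___   read Y → write _, move R, go to S
S | YY_Y_[X]___   read X → write X, move R, go to R
R | YY_Y_X[_]__   read _ → write X, move R, go to T
T | YY_Y_XX[_]_   read _ → write Y, move L, go to P
P | YY_Y_X[X]Y_   read X → write Y, move R, go to R
R | YY_Y_XY[Y]_   read Y → write _, move R, go to S
S | YY_Y_XY_[_]   read _ → write _, move L, go to P
P | YY_Y_XY[_]_   read _ → write _, move R, go to T
T | YY_Y_XY_[_]   read _ → write Y, move L, go to P
P | YY_Y_XY[_]Y   read _ → write _, move R, go to T
T | YY_Y_XY_[Y]
At halt the head is at cell 8.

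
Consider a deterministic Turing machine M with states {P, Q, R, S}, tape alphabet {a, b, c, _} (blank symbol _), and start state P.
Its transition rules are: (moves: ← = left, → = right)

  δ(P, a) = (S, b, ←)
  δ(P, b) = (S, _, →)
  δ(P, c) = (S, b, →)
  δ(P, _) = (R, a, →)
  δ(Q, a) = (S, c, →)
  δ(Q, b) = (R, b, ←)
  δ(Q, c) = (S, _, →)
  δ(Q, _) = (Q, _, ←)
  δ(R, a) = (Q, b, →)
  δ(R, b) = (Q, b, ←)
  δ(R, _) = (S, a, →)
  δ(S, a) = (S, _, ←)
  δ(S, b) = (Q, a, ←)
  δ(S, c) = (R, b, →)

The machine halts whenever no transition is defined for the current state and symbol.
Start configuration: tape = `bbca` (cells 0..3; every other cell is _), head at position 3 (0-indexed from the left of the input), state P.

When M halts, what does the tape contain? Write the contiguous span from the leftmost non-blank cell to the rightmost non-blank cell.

bbbba

state=P head=3 tape=_bbc[a]_   (P,a)→(S,b,←)
state=S head=2 tape=_bb[c]b_   (S,c)→(R,b,→)
state=R head=3 tape=_bbb[b]_   (R,b)→(Q,b,←)
state=Q head=2 tape=_bb[b]b_   (Q,b)→(R,b,←)
state=R head=1 tape=_b[b]bb_   (R,b)→(Q,b,←)
state=Q head=0 tape=_[b]bbb_   (Q,b)→(R,b,←)
state=R head=-1 tape=[_]bbbb_   (R,_)→(S,a,→)
state=S head=0 tape=a[b]bbb_   (S,b)→(Q,a,←)
state=Q head=-1 tape=[a]abbb_   (Q,a)→(S,c,→)
state=S head=0 tape=c[a]bbb_   (S,a)→(S,_,←)
state=S head=-1 tape=[c]_bbb_   (S,c)→(R,b,→)
state=R head=0 tape=b[_]bbb_   (R,_)→(S,a,→)
state=S head=1 tape=ba[b]bb_   (S,b)→(Q,a,←)
state=Q head=0 tape=b[a]abb_   (Q,a)→(S,c,→)
state=S head=1 tape=bc[a]bb_   (S,a)→(S,_,←)
state=S head=0 tape=b[c]_bb_   (S,c)→(R,b,→)
state=R head=1 tape=bb[_]bb_   (R,_)→(S,a,→)
state=S head=2 tape=bba[b]b_   (S,b)→(Q,a,←)
state=Q head=1 tape=bb[a]ab_   (Q,a)→(S,c,→)
state=S head=2 tape=bbc[a]b_   (S,a)→(S,_,←)
state=S head=1 tape=bb[c]_b_   (S,c)→(R,b,→)
state=R head=2 tape=bbb[_]b_   (R,_)→(S,a,→)
state=S head=3 tape=bbba[b]_   (S,b)→(Q,a,←)
state=Q head=2 tape=bbb[a]a_   (Q,a)→(S,c,→)
state=S head=3 tape=bbbc[a]_   (S,a)→(S,_,←)
state=S head=2 tape=bbb[c]__   (S,c)→(R,b,→)
state=R head=3 tape=bbbb[_]_   (R,_)→(S,a,→)
state=S head=4 tape=bbbba[_]
The non-blank tape span at halt is bbbba.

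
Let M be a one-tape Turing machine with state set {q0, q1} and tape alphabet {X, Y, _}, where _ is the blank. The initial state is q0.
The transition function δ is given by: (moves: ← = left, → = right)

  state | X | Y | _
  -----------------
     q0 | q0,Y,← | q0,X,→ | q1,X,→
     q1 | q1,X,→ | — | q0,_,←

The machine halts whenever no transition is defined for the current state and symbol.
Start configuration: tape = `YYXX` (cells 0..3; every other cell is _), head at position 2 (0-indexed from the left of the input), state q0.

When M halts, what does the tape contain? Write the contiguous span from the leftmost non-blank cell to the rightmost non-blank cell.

state=q0 head=2 tape=_YY[X]X__   (q0,X)→(q0,Y,←)
state=q0 head=1 tape=_Y[Y]YX__   (q0,Y)→(q0,X,→)
state=q0 head=2 tape=_YX[Y]X__   (q0,Y)→(q0,X,→)
state=q0 head=3 tape=_YXX[X]__   (q0,X)→(q0,Y,←)
state=q0 head=2 tape=_YX[X]Y__   (q0,X)→(q0,Y,←)
state=q0 head=1 tape=_Y[X]YY__   (q0,X)→(q0,Y,←)
state=q0 head=0 tape=_[Y]YYY__   (q0,Y)→(q0,X,→)
state=q0 head=1 tape=_X[Y]YY__   (q0,Y)→(q0,X,→)
state=q0 head=2 tape=_XX[Y]Y__   (q0,Y)→(q0,X,→)
state=q0 head=3 tape=_XXX[Y]__   (q0,Y)→(q0,X,→)
state=q0 head=4 tape=_XXXX[_]_   (q0,_)→(q1,X,→)
state=q1 head=5 tape=_XXXXX[_]   (q1,_)→(q0,_,←)
state=q0 head=4 tape=_XXXX[X]_   (q0,X)→(q0,Y,←)
state=q0 head=3 tape=_XXX[X]Y_   (q0,X)→(q0,Y,←)
state=q0 head=2 tape=_XX[X]YY_   (q0,X)→(q0,Y,←)
state=q0 head=1 tape=_X[X]YYY_   (q0,X)→(q0,Y,←)
state=q0 head=0 tape=_[X]YYYY_   (q0,X)→(q0,Y,←)
state=q0 head=-1 tape=[_]YYYYY_   (q0,_)→(q1,X,→)
state=q1 head=0 tape=X[Y]YYYY_
The non-blank tape span at halt is XYYYYY.

XYYYYY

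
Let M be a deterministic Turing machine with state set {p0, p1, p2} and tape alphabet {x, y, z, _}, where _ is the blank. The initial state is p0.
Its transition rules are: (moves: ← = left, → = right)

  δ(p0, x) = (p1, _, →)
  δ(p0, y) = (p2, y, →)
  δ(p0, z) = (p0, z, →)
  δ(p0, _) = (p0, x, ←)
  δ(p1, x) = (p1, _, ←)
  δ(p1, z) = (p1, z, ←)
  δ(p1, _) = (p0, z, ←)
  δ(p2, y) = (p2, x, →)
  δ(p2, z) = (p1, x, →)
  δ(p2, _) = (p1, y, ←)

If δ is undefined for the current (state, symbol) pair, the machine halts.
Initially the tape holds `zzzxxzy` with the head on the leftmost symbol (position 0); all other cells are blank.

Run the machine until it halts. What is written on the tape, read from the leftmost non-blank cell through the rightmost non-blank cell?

state=p0 head=0 tape=[z]zzxxzy_   (p0,z)→(p0,z,→)
state=p0 head=1 tape=z[z]zxxzy_   (p0,z)→(p0,z,→)
state=p0 head=2 tape=zz[z]xxzy_   (p0,z)→(p0,z,→)
state=p0 head=3 tape=zzz[x]xzy_   (p0,x)→(p1,_,→)
state=p1 head=4 tape=zzz_[x]zy_   (p1,x)→(p1,_,←)
state=p1 head=3 tape=zzz[_]_zy_   (p1,_)→(p0,z,←)
state=p0 head=2 tape=zz[z]z_zy_   (p0,z)→(p0,z,→)
state=p0 head=3 tape=zzz[z]_zy_   (p0,z)→(p0,z,→)
state=p0 head=4 tape=zzzz[_]zy_   (p0,_)→(p0,x,←)
state=p0 head=3 tape=zzz[z]xzy_   (p0,z)→(p0,z,→)
state=p0 head=4 tape=zzzz[x]zy_   (p0,x)→(p1,_,→)
state=p1 head=5 tape=zzzz_[z]y_   (p1,z)→(p1,z,←)
state=p1 head=4 tape=zzzz[_]zy_   (p1,_)→(p0,z,←)
state=p0 head=3 tape=zzz[z]zzy_   (p0,z)→(p0,z,→)
state=p0 head=4 tape=zzzz[z]zy_   (p0,z)→(p0,z,→)
state=p0 head=5 tape=zzzzz[z]y_   (p0,z)→(p0,z,→)
state=p0 head=6 tape=zzzzzz[y]_   (p0,y)→(p2,y,→)
state=p2 head=7 tape=zzzzzzy[_]   (p2,_)→(p1,y,←)
state=p1 head=6 tape=zzzzzz[y]y
The non-blank tape span at halt is zzzzzzyy.

zzzzzzyy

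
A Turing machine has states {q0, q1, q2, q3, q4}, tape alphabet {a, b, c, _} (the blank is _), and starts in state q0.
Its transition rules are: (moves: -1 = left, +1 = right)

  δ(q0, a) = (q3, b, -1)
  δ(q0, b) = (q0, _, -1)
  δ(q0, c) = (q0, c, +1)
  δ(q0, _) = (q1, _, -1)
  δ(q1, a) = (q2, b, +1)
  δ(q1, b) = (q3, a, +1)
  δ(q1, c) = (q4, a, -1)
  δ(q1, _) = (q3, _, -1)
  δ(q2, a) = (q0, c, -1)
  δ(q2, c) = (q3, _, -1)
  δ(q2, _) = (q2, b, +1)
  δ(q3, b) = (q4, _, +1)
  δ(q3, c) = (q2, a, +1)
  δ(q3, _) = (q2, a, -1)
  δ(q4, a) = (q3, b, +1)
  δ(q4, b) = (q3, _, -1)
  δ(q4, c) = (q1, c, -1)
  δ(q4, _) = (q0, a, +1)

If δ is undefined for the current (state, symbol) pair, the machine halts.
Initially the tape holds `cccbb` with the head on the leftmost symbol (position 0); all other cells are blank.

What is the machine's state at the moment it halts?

q3

q0 | _[c]ccbb   read c → write c, move +1, go to q0
q0 | _c[c]cbb   read c → write c, move +1, go to q0
q0 | _cc[c]bb   read c → write c, move +1, go to q0
q0 | _ccc[b]b   read b → write _, move -1, go to q0
q0 | _cc[c]_b   read c → write c, move +1, go to q0
q0 | _ccc[_]b   read _ → write _, move -1, go to q1
q1 | _cc[c]_b   read c → write a, move -1, go to q4
q4 | _c[c]a_b   read c → write c, move -1, go to q1
q1 | _[c]ca_b   read c → write a, move -1, go to q4
q4 | [_]aca_b   read _ → write a, move +1, go to q0
q0 | a[a]ca_b   read a → write b, move -1, go to q3
q3 | [a]bca_b
No transition is defined for (q3, a); M halts in state q3.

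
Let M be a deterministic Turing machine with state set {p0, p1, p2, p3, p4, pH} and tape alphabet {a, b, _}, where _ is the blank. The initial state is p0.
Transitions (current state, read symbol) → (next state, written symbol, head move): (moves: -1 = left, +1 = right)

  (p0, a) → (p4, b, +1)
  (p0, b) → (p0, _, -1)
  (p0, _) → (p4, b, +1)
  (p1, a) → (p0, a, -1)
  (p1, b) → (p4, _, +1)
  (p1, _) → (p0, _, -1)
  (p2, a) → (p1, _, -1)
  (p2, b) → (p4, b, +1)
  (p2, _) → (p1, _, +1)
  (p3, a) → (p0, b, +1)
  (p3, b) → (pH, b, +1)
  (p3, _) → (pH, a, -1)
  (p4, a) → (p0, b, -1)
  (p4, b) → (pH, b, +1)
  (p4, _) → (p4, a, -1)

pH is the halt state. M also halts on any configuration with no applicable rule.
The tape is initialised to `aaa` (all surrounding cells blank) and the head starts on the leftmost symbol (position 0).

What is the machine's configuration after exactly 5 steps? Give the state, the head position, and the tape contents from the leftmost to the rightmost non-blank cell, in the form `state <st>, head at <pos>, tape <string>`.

state=p0 head=0 tape=_[a]aa   (p0,a)→(p4,b,+1)
state=p4 head=1 tape=_b[a]a   (p4,a)→(p0,b,-1)
state=p0 head=0 tape=_[b]ba   (p0,b)→(p0,_,-1)
state=p0 head=-1 tape=[_]_ba   (p0,_)→(p4,b,+1)
state=p4 head=0 tape=b[_]ba   (p4,_)→(p4,a,-1)
state=p4 head=-1 tape=[b]aba
After 5 steps: state p4, head at -1, tape baba.

state p4, head at -1, tape baba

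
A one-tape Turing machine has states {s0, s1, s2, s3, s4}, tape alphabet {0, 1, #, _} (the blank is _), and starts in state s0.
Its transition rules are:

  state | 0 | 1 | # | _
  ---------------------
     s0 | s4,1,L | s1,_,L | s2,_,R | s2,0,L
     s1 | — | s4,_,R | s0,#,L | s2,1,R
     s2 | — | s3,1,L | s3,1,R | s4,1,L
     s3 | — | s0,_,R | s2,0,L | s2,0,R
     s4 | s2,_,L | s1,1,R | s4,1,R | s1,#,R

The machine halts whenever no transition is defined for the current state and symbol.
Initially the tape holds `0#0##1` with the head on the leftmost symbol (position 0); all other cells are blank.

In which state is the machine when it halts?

s0 | _[0]#0##1   read 0 → write 1, move L, go to s4
s4 | [_]1#0##1   read _ → write #, move R, go to s1
s1 | #[1]#0##1   read 1 → write _, move R, go to s4
s4 | #_[#]0##1   read # → write 1, move R, go to s4
s4 | #_1[0]##1   read 0 → write _, move L, go to s2
s2 | #_[1]_##1   read 1 → write 1, move L, go to s3
s3 | #[_]1_##1   read _ → write 0, move R, go to s2
s2 | #0[1]_##1   read 1 → write 1, move L, go to s3
s3 | #[0]1_##1
No transition is defined for (s3, 0); M halts in state s3.

s3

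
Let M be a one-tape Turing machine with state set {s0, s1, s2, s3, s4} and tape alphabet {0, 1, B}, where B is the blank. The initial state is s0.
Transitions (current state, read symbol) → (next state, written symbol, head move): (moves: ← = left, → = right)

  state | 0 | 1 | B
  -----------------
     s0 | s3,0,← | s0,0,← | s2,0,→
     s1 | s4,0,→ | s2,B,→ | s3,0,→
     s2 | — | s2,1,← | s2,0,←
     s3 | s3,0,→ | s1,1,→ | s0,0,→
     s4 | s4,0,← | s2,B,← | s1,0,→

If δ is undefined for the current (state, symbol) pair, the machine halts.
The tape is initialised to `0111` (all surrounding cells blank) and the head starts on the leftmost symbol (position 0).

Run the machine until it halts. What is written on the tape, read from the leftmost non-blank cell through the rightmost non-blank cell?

s0 | B[0]111   read 0 → write 0, move ←, go to s3
s3 | [B]0111   read B → write 0, move →, go to s0
s0 | 0[0]111   read 0 → write 0, move ←, go to s3
s3 | [0]0111   read 0 → write 0, move →, go to s3
s3 | 0[0]111   read 0 → write 0, move →, go to s3
s3 | 00[1]11   read 1 → write 1, move →, go to s1
s1 | 001[1]1   read 1 → write B, move →, go to s2
s2 | 001B[1]   read 1 → write 1, move ←, go to s2
s2 | 001[B]1   read B → write 0, move ←, go to s2
s2 | 00[1]01   read 1 → write 1, move ←, go to s2
s2 | 0[0]101
The non-blank tape span at halt is 00101.

00101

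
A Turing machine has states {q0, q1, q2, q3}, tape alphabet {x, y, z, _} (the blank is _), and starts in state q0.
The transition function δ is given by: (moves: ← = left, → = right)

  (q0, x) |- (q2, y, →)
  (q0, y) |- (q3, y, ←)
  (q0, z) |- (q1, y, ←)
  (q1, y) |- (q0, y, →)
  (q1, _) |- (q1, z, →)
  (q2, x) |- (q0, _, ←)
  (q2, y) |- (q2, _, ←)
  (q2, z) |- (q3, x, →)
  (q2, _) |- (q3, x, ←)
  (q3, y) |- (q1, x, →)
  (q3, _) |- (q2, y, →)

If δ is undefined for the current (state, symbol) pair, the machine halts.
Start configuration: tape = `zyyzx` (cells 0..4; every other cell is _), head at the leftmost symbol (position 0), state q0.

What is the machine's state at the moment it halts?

q1

state=q0 head=0 tape=_[z]yyzx_   (q0,z)→(q1,y,←)
state=q1 head=-1 tape=[_]yyyzx_   (q1,_)→(q1,z,→)
state=q1 head=0 tape=z[y]yyzx_   (q1,y)→(q0,y,→)
state=q0 head=1 tape=zy[y]yzx_   (q0,y)→(q3,y,←)
state=q3 head=0 tape=z[y]yyzx_   (q3,y)→(q1,x,→)
state=q1 head=1 tape=zx[y]yzx_   (q1,y)→(q0,y,→)
state=q0 head=2 tape=zxy[y]zx_   (q0,y)→(q3,y,←)
state=q3 head=1 tape=zx[y]yzx_   (q3,y)→(q1,x,→)
state=q1 head=2 tape=zxx[y]zx_   (q1,y)→(q0,y,→)
state=q0 head=3 tape=zxxy[z]x_   (q0,z)→(q1,y,←)
state=q1 head=2 tape=zxx[y]yx_   (q1,y)→(q0,y,→)
state=q0 head=3 tape=zxxy[y]x_   (q0,y)→(q3,y,←)
state=q3 head=2 tape=zxx[y]yx_   (q3,y)→(q1,x,→)
state=q1 head=3 tape=zxxx[y]x_   (q1,y)→(q0,y,→)
state=q0 head=4 tape=zxxxy[x]_   (q0,x)→(q2,y,→)
state=q2 head=5 tape=zxxxyy[_]   (q2,_)→(q3,x,←)
state=q3 head=4 tape=zxxxy[y]x   (q3,y)→(q1,x,→)
state=q1 head=5 tape=zxxxyx[x]
No transition is defined for (q1, x); M halts in state q1.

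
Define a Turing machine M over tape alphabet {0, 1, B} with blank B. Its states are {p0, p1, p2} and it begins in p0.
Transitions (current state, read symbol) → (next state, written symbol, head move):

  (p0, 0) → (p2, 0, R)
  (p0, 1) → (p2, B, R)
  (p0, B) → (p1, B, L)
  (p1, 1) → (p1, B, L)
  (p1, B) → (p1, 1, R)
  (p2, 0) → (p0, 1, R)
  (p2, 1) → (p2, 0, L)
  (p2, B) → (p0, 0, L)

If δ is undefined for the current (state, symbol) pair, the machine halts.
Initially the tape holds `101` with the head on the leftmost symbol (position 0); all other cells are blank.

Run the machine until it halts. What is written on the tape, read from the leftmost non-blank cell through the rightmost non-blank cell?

p0 | [1]01B   read 1 → write B, move R, go to p2
p2 | B[0]1B   read 0 → write 1, move R, go to p0
p0 | B1[1]B   read 1 → write B, move R, go to p2
p2 | B1B[B]   read B → write 0, move L, go to p0
p0 | B1[B]0   read B → write B, move L, go to p1
p1 | B[1]B0   read 1 → write B, move L, go to p1
p1 | [B]BB0   read B → write 1, move R, go to p1
p1 | 1[B]B0   read B → write 1, move R, go to p1
p1 | 11[B]0   read B → write 1, move R, go to p1
p1 | 111[0]
The non-blank tape span at halt is 1110.

1110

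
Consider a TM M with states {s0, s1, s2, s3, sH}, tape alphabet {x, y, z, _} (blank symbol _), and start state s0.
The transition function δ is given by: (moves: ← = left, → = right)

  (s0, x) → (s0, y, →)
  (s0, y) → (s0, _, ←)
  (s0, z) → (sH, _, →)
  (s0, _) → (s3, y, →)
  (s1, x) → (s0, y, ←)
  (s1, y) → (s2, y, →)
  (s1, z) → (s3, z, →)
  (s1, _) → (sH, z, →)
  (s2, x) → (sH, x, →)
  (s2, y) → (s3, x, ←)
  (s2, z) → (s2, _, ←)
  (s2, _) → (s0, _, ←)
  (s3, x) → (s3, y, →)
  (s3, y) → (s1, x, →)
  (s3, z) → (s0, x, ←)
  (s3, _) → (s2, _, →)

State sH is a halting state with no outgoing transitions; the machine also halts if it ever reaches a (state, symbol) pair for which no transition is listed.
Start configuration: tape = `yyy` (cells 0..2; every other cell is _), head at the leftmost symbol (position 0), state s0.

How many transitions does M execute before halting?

6

state=s0 head=0 tape=_[y]yy   (s0,y)→(s0,_,←)
state=s0 head=-1 tape=[_]_yy   (s0,_)→(s3,y,→)
state=s3 head=0 tape=y[_]yy   (s3,_)→(s2,_,→)
state=s2 head=1 tape=y_[y]y   (s2,y)→(s3,x,←)
state=s3 head=0 tape=y[_]xy   (s3,_)→(s2,_,→)
state=s2 head=1 tape=y_[x]y   (s2,x)→(sH,x,→)
state=sH head=2 tape=y_x[y]
M halts after 6 transitions.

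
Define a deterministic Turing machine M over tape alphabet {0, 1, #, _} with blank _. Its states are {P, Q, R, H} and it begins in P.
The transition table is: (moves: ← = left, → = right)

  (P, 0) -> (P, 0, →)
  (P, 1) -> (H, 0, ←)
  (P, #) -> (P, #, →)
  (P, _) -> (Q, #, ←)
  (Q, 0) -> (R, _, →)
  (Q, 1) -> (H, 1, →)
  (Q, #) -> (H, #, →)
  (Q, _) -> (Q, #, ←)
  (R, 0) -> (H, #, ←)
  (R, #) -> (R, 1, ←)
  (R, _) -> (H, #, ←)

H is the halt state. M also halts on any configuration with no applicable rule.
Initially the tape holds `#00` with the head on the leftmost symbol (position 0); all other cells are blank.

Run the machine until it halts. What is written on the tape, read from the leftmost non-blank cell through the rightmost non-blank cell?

P | [#]00_   read # → write #, move →, go to P
P | #[0]0_   read 0 → write 0, move →, go to P
P | #0[0]_   read 0 → write 0, move →, go to P
P | #00[_]   read _ → write #, move ←, go to Q
Q | #0[0]#   read 0 → write _, move →, go to R
R | #0_[#]   read # → write 1, move ←, go to R
R | #0[_]1   read _ → write #, move ←, go to H
H | #[0]#1
The non-blank tape span at halt is #0#1.

#0#1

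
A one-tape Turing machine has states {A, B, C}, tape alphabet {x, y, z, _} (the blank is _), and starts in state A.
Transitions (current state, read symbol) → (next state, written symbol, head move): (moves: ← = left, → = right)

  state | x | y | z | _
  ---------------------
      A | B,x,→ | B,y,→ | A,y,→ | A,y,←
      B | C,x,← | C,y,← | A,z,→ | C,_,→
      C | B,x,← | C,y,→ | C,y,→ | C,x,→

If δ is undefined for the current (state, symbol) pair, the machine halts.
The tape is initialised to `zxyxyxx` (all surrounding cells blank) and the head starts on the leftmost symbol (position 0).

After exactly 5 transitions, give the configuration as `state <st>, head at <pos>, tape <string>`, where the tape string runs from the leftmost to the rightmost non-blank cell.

state=A head=0 tape=_[z]xyxyxx   (A,z)→(A,y,→)
state=A head=1 tape=_y[x]yxyxx   (A,x)→(B,x,→)
state=B head=2 tape=_yx[y]xyxx   (B,y)→(C,y,←)
state=C head=1 tape=_y[x]yxyxx   (C,x)→(B,x,←)
state=B head=0 tape=_[y]xyxyxx   (B,y)→(C,y,←)
state=C head=-1 tape=[_]yxyxyxx
After 5 steps: state C, head at -1, tape yxyxyxx.

state C, head at -1, tape yxyxyxx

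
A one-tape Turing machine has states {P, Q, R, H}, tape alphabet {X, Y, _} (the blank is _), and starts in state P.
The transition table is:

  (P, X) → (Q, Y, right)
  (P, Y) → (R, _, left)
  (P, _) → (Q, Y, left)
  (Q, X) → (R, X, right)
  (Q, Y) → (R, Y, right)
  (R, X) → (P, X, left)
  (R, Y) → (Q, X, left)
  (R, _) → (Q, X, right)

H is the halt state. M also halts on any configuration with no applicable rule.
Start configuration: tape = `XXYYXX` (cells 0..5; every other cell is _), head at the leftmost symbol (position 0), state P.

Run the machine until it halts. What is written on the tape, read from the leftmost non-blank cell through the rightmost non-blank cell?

P | [X]XYYXX__   read X → write Y, move right, go to Q
Q | Y[X]YYXX__   read X → write X, move right, go to R
R | YX[Y]YXX__   read Y → write X, move left, go to Q
Q | Y[X]XYXX__   read X → write X, move right, go to R
R | YX[X]YXX__   read X → write X, move left, go to P
P | Y[X]XYXX__   read X → write Y, move right, go to Q
Q | YY[X]YXX__   read X → write X, move right, go to R
R | YYX[Y]XX__   read Y → write X, move left, go to Q
Q | YY[X]XXX__   read X → write X, move right, go to R
R | YYX[X]XX__   read X → write X, move left, go to P
P | YY[X]XXX__   read X → write Y, move right, go to Q
Q | YYY[X]XX__   read X → write X, move right, go to R
R | YYYX[X]X__   read X → write X, move left, go to P
P | YYY[X]XX__   read X → write Y, move right, go to Q
Q | YYYY[X]X__   read X → write X, move right, go to R
R | YYYYX[X]__   read X → write X, move left, go to P
P | YYYY[X]X__   read X → write Y, move right, go to Q
Q | YYYYY[X]__   read X → write X, move right, go to R
R | YYYYYX[_]_   read _ → write X, move right, go to Q
Q | YYYYYXX[_]
The non-blank tape span at halt is YYYYYXX.

YYYYYXX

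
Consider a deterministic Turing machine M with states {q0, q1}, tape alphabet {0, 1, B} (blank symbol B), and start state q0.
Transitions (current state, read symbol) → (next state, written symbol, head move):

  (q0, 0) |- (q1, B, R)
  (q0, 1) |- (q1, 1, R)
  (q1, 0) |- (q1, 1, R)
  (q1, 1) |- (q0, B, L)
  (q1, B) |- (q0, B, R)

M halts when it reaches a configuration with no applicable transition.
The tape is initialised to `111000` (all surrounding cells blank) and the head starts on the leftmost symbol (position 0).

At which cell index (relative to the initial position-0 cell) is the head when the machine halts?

q0 | [1]11000BB   read 1 → write 1, move R, go to q1
q1 | 1[1]1000BB   read 1 → write B, move L, go to q0
q0 | [1]B1000BB   read 1 → write 1, move R, go to q1
q1 | 1[B]1000BB   read B → write B, move R, go to q0
q0 | 1B[1]000BB   read 1 → write 1, move R, go to q1
q1 | 1B1[0]00BB   read 0 → write 1, move R, go to q1
q1 | 1B11[0]0BB   read 0 → write 1, move R, go to q1
q1 | 1B111[0]BB   read 0 → write 1, move R, go to q1
q1 | 1B1111[B]B   read B → write B, move R, go to q0
q0 | 1B1111B[B]
At halt the head is at cell 7.

7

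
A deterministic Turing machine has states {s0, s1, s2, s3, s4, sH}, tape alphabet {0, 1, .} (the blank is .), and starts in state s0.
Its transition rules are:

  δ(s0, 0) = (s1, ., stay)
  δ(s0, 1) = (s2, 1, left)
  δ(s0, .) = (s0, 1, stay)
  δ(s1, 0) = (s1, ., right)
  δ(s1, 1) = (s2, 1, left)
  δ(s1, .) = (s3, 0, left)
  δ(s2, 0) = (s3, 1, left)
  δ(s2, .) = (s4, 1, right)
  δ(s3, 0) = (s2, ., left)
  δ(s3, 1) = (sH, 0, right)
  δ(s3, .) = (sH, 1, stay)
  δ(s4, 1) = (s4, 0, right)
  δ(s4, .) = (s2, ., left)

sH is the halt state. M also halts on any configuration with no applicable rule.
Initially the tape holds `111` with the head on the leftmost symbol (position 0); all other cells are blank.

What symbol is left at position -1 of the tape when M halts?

state=s0 head=0 tape=.[1]11.   (s0,1)→(s2,1,left)
state=s2 head=-1 tape=[.]111.   (s2,.)→(s4,1,right)
state=s4 head=0 tape=1[1]11.   (s4,1)→(s4,0,right)
state=s4 head=1 tape=10[1]1.   (s4,1)→(s4,0,right)
state=s4 head=2 tape=100[1].   (s4,1)→(s4,0,right)
state=s4 head=3 tape=1000[.]   (s4,.)→(s2,.,left)
state=s2 head=2 tape=100[0].   (s2,0)→(s3,1,left)
state=s3 head=1 tape=10[0]1.   (s3,0)→(s2,.,left)
state=s2 head=0 tape=1[0].1.   (s2,0)→(s3,1,left)
state=s3 head=-1 tape=[1]1.1.   (s3,1)→(sH,0,right)
state=sH head=0 tape=0[1].1.
Cell -1 holds 0 when M halts.

0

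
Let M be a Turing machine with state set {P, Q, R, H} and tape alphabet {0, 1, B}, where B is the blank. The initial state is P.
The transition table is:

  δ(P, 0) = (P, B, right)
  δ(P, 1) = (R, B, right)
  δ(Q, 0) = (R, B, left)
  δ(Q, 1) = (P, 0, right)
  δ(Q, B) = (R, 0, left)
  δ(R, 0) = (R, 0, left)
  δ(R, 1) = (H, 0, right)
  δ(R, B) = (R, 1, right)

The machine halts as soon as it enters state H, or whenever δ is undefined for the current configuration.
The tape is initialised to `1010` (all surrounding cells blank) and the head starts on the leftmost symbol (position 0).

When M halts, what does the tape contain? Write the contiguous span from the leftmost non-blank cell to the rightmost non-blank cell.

P | [1]010   read 1 → write B, move right, go to R
R | B[0]10   read 0 → write 0, move left, go to R
R | [B]010   read B → write 1, move right, go to R
R | 1[0]10   read 0 → write 0, move left, go to R
R | [1]010   read 1 → write 0, move right, go to H
H | 0[0]10
The non-blank tape span at halt is 0010.

0010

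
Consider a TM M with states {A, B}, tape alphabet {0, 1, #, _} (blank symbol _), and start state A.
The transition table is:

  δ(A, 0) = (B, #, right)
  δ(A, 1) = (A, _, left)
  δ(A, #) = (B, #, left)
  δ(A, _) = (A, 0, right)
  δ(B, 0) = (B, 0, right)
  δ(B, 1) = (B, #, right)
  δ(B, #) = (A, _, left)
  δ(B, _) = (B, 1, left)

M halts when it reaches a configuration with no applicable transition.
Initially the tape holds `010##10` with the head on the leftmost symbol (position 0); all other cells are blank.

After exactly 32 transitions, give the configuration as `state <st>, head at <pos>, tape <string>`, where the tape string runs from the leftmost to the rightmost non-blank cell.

A | ___[0]10##10   read 0 → write #, move right, go to B
B | ___#[1]0##10   read 1 → write #, move right, go to B
B | ___##[0]##10   read 0 → write 0, move right, go to B
B | ___##0[#]#10   read # → write _, move left, go to A
A | ___##[0]_#10   read 0 → write #, move right, go to B
B | ___###[_]#10   read _ → write 1, move left, go to B
B | ___##[#]1#10   read # → write _, move left, go to A
A | ___#[#]_1#10   read # → write #, move left, go to B
B | ___[#]#_1#10   read # → write _, move left, go to A
A | __[_]_#_1#10   read _ → write 0, move right, go to A
A | __0[_]#_1#10   read _ → write 0, move right, go to A
A | __00[#]_1#10   read # → write #, move left, go to B
B | __0[0]#_1#10   read 0 → write 0, move right, go to B
B | __00[#]_1#10   read # → write _, move left, go to A
A | __0[0]__1#10   read 0 → write #, move right, go to B
B | __0#[_]_1#10   read _ → write 1, move left, go to B
B | __0[#]1_1#10   read # → write _, move left, go to A
A | __[0]_1_1#10   read 0 → write #, move right, go to B
B | __#[_]1_1#10   read _ → write 1, move left, go to B
B | __[#]11_1#10   read # → write _, move left, go to A
A | _[_]_11_1#10   read _ → write 0, move right, go to A
A | _0[_]11_1#10   read _ → write 0, move right, go to A
A | _00[1]1_1#10   read 1 → write _, move left, go to A
A | _0[0]_1_1#10   read 0 → write #, move right, go to B
B | _0#[_]1_1#10   read _ → write 1, move left, go to B
B | _0[#]11_1#10   read # → write _, move left, go to A
A | _[0]_11_1#10   read 0 → write #, move right, go to B
B | _#[_]11_1#10   read _ → write 1, move left, go to B
B | _[#]111_1#10   read # → write _, move left, go to A
A | [_]_111_1#10   read _ → write 0, move right, go to A
A | 0[_]111_1#10   read _ → write 0, move right, go to A
A | 00[1]11_1#10   read 1 → write _, move left, go to A
A | 0[0]_11_1#10
After 32 steps: state A, head at -2, tape 00_11_1#10.

state A, head at -2, tape 00_11_1#10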